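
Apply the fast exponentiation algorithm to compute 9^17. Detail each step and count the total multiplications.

Computing 9^17 by squaring (build up from 9^1; each line after the first costs one multiplication):

9^1 = 9
9^2 = (9^1)^2 = 9^2 = 81
9^4 = (9^2)^2 = 81^2 = 6561
9^8 = (9^4)^2 = 6561^2 = 43046721
9^16 = (9^8)^2 = 43046721^2 = 1853020188851841
9^17 = 9 * 9^16 = 9 * 1853020188851841 = 16677181699666569

Result: 16677181699666569
Multiplications needed: 5 (5 lines after 9^1)

9^17 = 16677181699666569. Using exponentiation by squaring, this requires 5 multiplications. The key idea: if the exponent is even, square the half-power; if odd, multiply by the base once.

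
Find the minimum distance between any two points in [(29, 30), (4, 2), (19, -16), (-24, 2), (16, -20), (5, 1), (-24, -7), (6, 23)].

Computing all pairwise distances among 8 points:

d((29, 30), (4, 2)) = 37.5366
d((29, 30), (19, -16)) = 47.0744
d((29, 30), (-24, 2)) = 59.9416
d((29, 30), (16, -20)) = 51.6624
d((29, 30), (5, 1)) = 37.6431
d((29, 30), (-24, -7)) = 64.6375
d((29, 30), (6, 23)) = 24.0416
d((4, 2), (19, -16)) = 23.4307
d((4, 2), (-24, 2)) = 28.0
d((4, 2), (16, -20)) = 25.0599
d((4, 2), (5, 1)) = 1.4142 <-- minimum
d((4, 2), (-24, -7)) = 29.4109
d((4, 2), (6, 23)) = 21.095
d((19, -16), (-24, 2)) = 46.6154
d((19, -16), (16, -20)) = 5.0
d((19, -16), (5, 1)) = 22.0227
d((19, -16), (-24, -7)) = 43.9318
d((19, -16), (6, 23)) = 41.1096
d((-24, 2), (16, -20)) = 45.6508
d((-24, 2), (5, 1)) = 29.0172
d((-24, 2), (-24, -7)) = 9.0
d((-24, 2), (6, 23)) = 36.6197
d((16, -20), (5, 1)) = 23.7065
d((16, -20), (-24, -7)) = 42.0595
d((16, -20), (6, 23)) = 44.1475
d((5, 1), (-24, -7)) = 30.0832
d((5, 1), (6, 23)) = 22.0227
d((-24, -7), (6, 23)) = 42.4264

Closest pair: (4, 2) and (5, 1) with distance 1.4142

The closest pair is (4, 2) and (5, 1) with Euclidean distance 1.4142. For 8 points, brute-force pairwise comparison is shown above. For large n, the divide-and-conquer algorithm (sort by x, recurse on halves, check the dividing strip) achieves O(n log n).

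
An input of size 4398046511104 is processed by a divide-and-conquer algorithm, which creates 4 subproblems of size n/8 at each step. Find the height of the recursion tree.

For divide and conquer with division factor 8:

Problem sizes at each level:
Level 0: 4398046511104
Level 1: 549755813888
Level 2: 68719476736
Level 3: 8589934592
Level 4: 1073741824
Level 5: 134217728
Level 6: 16777216
Level 7: 2097152
Level 8: 262144
Level 9: 32768
Level 10: 4096
Level 11: 512
Level 12: 64
Level 13: 8
Level 14: 1

The root is level 0 and the size-1 base case is level 14 (the tree spans levels 0 through 14, i.e. 15 levels counting the root), so the depth is the number of divisions: log_8(4398046511104) = 14

The recursion tree depth is log_8(4398046511104) = 14. At each level, the problem size is divided by 8, so it takes 14 divisions to reduce to a base case of size 1. The algorithm makes 4 recursive calls at each level.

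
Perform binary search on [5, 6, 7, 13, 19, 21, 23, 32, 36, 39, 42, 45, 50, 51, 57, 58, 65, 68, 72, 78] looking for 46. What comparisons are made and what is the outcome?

Binary search for 46 in [5, 6, 7, 13, 19, 21, 23, 32, 36, 39, 42, 45, 50, 51, 57, 58, 65, 68, 72, 78]:

lo=0, hi=19, mid=9, arr[mid]=39 -> 39 < 46, search right half
lo=10, hi=19, mid=14, arr[mid]=57 -> 57 > 46, search left half
lo=10, hi=13, mid=11, arr[mid]=45 -> 45 < 46, search right half
lo=12, hi=13, mid=12, arr[mid]=50 -> 50 > 46, search left half
lo=12 > hi=11, target 46 not found

Binary search determines that 46 is not in the array after 4 comparisons. The search space was exhausted without finding the target.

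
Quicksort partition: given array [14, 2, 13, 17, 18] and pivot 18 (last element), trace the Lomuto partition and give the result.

Lomuto partition with pivot = 18:

Initial array: [14, 2, 13, 17, 18]

arr[0]=14 <= 18: swap with position 0, array becomes [14, 2, 13, 17, 18]
arr[1]=2 <= 18: swap with position 1, array becomes [14, 2, 13, 17, 18]
arr[2]=13 <= 18: swap with position 2, array becomes [14, 2, 13, 17, 18]
arr[3]=17 <= 18: swap with position 3, array becomes [14, 2, 13, 17, 18]

Place pivot at position 4: [14, 2, 13, 17, 18]
Pivot position: 4

After partitioning with pivot 18, the array becomes [14, 2, 13, 17, 18]. The pivot is placed at index 4. All elements to the left of the pivot are <= 18, and all elements to the right are > 18.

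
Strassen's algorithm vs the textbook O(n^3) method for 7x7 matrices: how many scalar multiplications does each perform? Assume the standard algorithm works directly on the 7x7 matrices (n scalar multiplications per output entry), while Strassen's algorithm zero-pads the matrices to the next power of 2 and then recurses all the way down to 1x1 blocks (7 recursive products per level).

Matrix multiplication for 7x7 matrices:

Strassen's algorithm requires power-of-2 dimensions. Pad 7x7 to 8x8 (next power of 2).

Standard algorithm: 7^3 = 343 multiplications
Strassen's algorithm: 7^(log2(8)) = 7^3 = 343 multiplications
Savings: 343 - 343 = 0 multiplications

Standard: 343 multiplications (7^3). Strassen: 343 multiplications (7^3, after padding to 8x8). Strassen reduces 8 recursive multiplications to 7 at each level.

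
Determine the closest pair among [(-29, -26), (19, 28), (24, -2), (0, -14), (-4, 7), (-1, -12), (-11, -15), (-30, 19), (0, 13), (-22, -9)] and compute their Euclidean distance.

Computing all pairwise distances among 10 points:

d((-29, -26), (19, 28)) = 72.2496
d((-29, -26), (24, -2)) = 58.1808
d((-29, -26), (0, -14)) = 31.3847
d((-29, -26), (-4, 7)) = 41.4005
d((-29, -26), (-1, -12)) = 31.305
d((-29, -26), (-11, -15)) = 21.095
d((-29, -26), (-30, 19)) = 45.0111
d((-29, -26), (0, 13)) = 48.6004
d((-29, -26), (-22, -9)) = 18.3848
d((19, 28), (24, -2)) = 30.4138
d((19, 28), (0, -14)) = 46.0977
d((19, 28), (-4, 7)) = 31.1448
d((19, 28), (-1, -12)) = 44.7214
d((19, 28), (-11, -15)) = 52.4309
d((19, 28), (-30, 19)) = 49.8197
d((19, 28), (0, 13)) = 24.2074
d((19, 28), (-22, -9)) = 55.2268
d((24, -2), (0, -14)) = 26.8328
d((24, -2), (-4, 7)) = 29.4109
d((24, -2), (-1, -12)) = 26.9258
d((24, -2), (-11, -15)) = 37.3363
d((24, -2), (-30, 19)) = 57.9396
d((24, -2), (0, 13)) = 28.3019
d((24, -2), (-22, -9)) = 46.5296
d((0, -14), (-4, 7)) = 21.3776
d((0, -14), (-1, -12)) = 2.2361 <-- minimum
d((0, -14), (-11, -15)) = 11.0454
d((0, -14), (-30, 19)) = 44.5982
d((0, -14), (0, 13)) = 27.0
d((0, -14), (-22, -9)) = 22.561
d((-4, 7), (-1, -12)) = 19.2354
d((-4, 7), (-11, -15)) = 23.0868
d((-4, 7), (-30, 19)) = 28.6356
d((-4, 7), (0, 13)) = 7.2111
d((-4, 7), (-22, -9)) = 24.0832
d((-1, -12), (-11, -15)) = 10.4403
d((-1, -12), (-30, 19)) = 42.45
d((-1, -12), (0, 13)) = 25.02
d((-1, -12), (-22, -9)) = 21.2132
d((-11, -15), (-30, 19)) = 38.9487
d((-11, -15), (0, 13)) = 30.0832
d((-11, -15), (-22, -9)) = 12.53
d((-30, 19), (0, 13)) = 30.5941
d((-30, 19), (-22, -9)) = 29.1204
d((0, 13), (-22, -9)) = 31.1127

Closest pair: (0, -14) and (-1, -12) with distance 2.2361

The closest pair is (0, -14) and (-1, -12) with Euclidean distance 2.2361. For 10 points, brute-force pairwise comparison is shown above. For large n, the divide-and-conquer algorithm (sort by x, recurse on halves, check the dividing strip) achieves O(n log n).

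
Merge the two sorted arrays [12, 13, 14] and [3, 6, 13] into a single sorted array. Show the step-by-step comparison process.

Merging process:

Compare 12 vs 3: take 3 from right. Merged: [3]
Compare 12 vs 6: take 6 from right. Merged: [3, 6]
Compare 12 vs 13: take 12 from left. Merged: [3, 6, 12]
Compare 13 vs 13: take 13 from left. Merged: [3, 6, 12, 13]
Compare 14 vs 13: take 13 from right. Merged: [3, 6, 12, 13, 13]
Append remaining from left: [14]. Merged: [3, 6, 12, 13, 13, 14]

Final merged array: [3, 6, 12, 13, 13, 14]
Total comparisons: 5

The merged array is [3, 6, 12, 13, 13, 14], requiring 5 comparisons. The merge step runs in O(n) time where n is the total number of elements.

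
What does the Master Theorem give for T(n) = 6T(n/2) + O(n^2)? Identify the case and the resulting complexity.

Master Theorem for T(n) = 6T(n/2) + O(n^2):

a = 6, b = 2, c = 2
log_b(a) = log_2(6) = 2.5850

Case 1: c = 2 < log_2(6) = 2.5850
T(n) = O(n^(log_2 6))

For T(n) = 6T(n/2) + O(n^2): log_2(6) = 2.5850. This is Case 1 of the Master Theorem (c < log_b(a), work dominated by leaves), giving O(n^(log_2 6)).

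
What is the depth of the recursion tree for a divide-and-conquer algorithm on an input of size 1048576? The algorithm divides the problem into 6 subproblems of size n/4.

For divide and conquer with division factor 4:

Problem sizes at each level:
Level 0: 1048576
Level 1: 262144
Level 2: 65536
Level 3: 16384
Level 4: 4096
Level 5: 1024
Level 6: 256
Level 7: 64
Level 8: 16
Level 9: 4
Level 10: 1

The root is level 0 and the size-1 base case is level 10 (the tree spans levels 0 through 10, i.e. 11 levels counting the root), so the depth is the number of divisions: log_4(1048576) = 10

The recursion tree depth is log_4(1048576) = 10. At each level, the problem size is divided by 4, so it takes 10 divisions to reduce to a base case of size 1. The algorithm makes 6 recursive calls at each level.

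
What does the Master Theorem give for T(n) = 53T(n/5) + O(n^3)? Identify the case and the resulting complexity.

Master Theorem for T(n) = 53T(n/5) + O(n^3):

a = 53, b = 5, c = 3
log_b(a) = log_5(53) = 2.4669

Case 3: c = 3 > log_5(53) = 2.4669
T(n) = O(n^3) = O(n^3)

For T(n) = 53T(n/5) + O(n^3): log_5(53) = 2.4669. This is Case 3 of the Master Theorem (c > log_b(a), work dominated by root), giving O(n^3).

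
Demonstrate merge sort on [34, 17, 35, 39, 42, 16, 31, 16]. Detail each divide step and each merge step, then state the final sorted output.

Merge sort trace:

Split: [34, 17, 35, 39, 42, 16, 31, 16] -> [34, 17, 35, 39] and [42, 16, 31, 16]
  Split: [34, 17, 35, 39] -> [34, 17] and [35, 39]
    Split: [34, 17] -> [34] and [17]
    Merge: [34] + [17] -> [17, 34]
    Split: [35, 39] -> [35] and [39]
    Merge: [35] + [39] -> [35, 39]
  Merge: [17, 34] + [35, 39] -> [17, 34, 35, 39]
  Split: [42, 16, 31, 16] -> [42, 16] and [31, 16]
    Split: [42, 16] -> [42] and [16]
    Merge: [42] + [16] -> [16, 42]
    Split: [31, 16] -> [31] and [16]
    Merge: [31] + [16] -> [16, 31]
  Merge: [16, 42] + [16, 31] -> [16, 16, 31, 42]
Merge: [17, 34, 35, 39] + [16, 16, 31, 42] -> [16, 16, 17, 31, 34, 35, 39, 42]

Final sorted array: [16, 16, 17, 31, 34, 35, 39, 42]

The merge sort proceeds by recursively splitting the array and merging sorted halves.
After all merges, the sorted array is [16, 16, 17, 31, 34, 35, 39, 42].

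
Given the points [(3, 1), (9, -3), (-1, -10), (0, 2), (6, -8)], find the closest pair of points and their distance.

Computing all pairwise distances among 5 points:

d((3, 1), (9, -3)) = 7.2111
d((3, 1), (-1, -10)) = 11.7047
d((3, 1), (0, 2)) = 3.1623 <-- minimum
d((3, 1), (6, -8)) = 9.4868
d((9, -3), (-1, -10)) = 12.2066
d((9, -3), (0, 2)) = 10.2956
d((9, -3), (6, -8)) = 5.831
d((-1, -10), (0, 2)) = 12.0416
d((-1, -10), (6, -8)) = 7.2801
d((0, 2), (6, -8)) = 11.6619

Closest pair: (3, 1) and (0, 2) with distance 3.1623

The closest pair is (3, 1) and (0, 2) with Euclidean distance 3.1623. For 5 points, brute-force pairwise comparison is shown above. For large n, the divide-and-conquer algorithm (sort by x, recurse on halves, check the dividing strip) achieves O(n log n).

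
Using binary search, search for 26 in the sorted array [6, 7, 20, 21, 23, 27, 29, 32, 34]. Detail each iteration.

Binary search for 26 in [6, 7, 20, 21, 23, 27, 29, 32, 34]:

lo=0, hi=8, mid=4, arr[mid]=23 -> 23 < 26, search right half
lo=5, hi=8, mid=6, arr[mid]=29 -> 29 > 26, search left half
lo=5, hi=5, mid=5, arr[mid]=27 -> 27 > 26, search left half
lo=5 > hi=4, target 26 not found

Binary search determines that 26 is not in the array after 3 comparisons. The search space was exhausted without finding the target.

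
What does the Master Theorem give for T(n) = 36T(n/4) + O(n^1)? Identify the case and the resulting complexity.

Master Theorem for T(n) = 36T(n/4) + O(n^1):

a = 36, b = 4, c = 1
log_b(a) = log_4(36) = 2.5850

Case 1: c = 1 < log_4(36) = 2.5850
T(n) = O(n^(log_4 36))

For T(n) = 36T(n/4) + O(n^1): log_4(36) = 2.5850. This is Case 1 of the Master Theorem (c < log_b(a), work dominated by leaves), giving O(n^(log_4 36)).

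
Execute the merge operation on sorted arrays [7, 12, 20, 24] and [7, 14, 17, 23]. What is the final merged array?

Merging process:

Compare 7 vs 7: take 7 from left. Merged: [7]
Compare 12 vs 7: take 7 from right. Merged: [7, 7]
Compare 12 vs 14: take 12 from left. Merged: [7, 7, 12]
Compare 20 vs 14: take 14 from right. Merged: [7, 7, 12, 14]
Compare 20 vs 17: take 17 from right. Merged: [7, 7, 12, 14, 17]
Compare 20 vs 23: take 20 from left. Merged: [7, 7, 12, 14, 17, 20]
Compare 24 vs 23: take 23 from right. Merged: [7, 7, 12, 14, 17, 20, 23]
Append remaining from left: [24]. Merged: [7, 7, 12, 14, 17, 20, 23, 24]

Final merged array: [7, 7, 12, 14, 17, 20, 23, 24]
Total comparisons: 7

The merged array is [7, 7, 12, 14, 17, 20, 23, 24], requiring 7 comparisons. The merge step runs in O(n) time where n is the total number of elements.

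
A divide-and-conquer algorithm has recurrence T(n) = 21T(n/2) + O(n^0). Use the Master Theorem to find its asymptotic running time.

Master Theorem for T(n) = 21T(n/2) + O(n^0):

a = 21, b = 2, c = 0
log_b(a) = log_2(21) = 4.3923

Case 1: c = 0 < log_2(21) = 4.3923
T(n) = O(n^(log_2 21))

For T(n) = 21T(n/2) + O(n^0): log_2(21) = 4.3923. This is Case 1 of the Master Theorem (c < log_b(a), work dominated by leaves), giving O(n^(log_2 21)).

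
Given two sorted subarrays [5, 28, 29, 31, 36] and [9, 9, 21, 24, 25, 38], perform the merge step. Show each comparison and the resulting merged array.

Merging process:

Compare 5 vs 9: take 5 from left. Merged: [5]
Compare 28 vs 9: take 9 from right. Merged: [5, 9]
Compare 28 vs 9: take 9 from right. Merged: [5, 9, 9]
Compare 28 vs 21: take 21 from right. Merged: [5, 9, 9, 21]
Compare 28 vs 24: take 24 from right. Merged: [5, 9, 9, 21, 24]
Compare 28 vs 25: take 25 from right. Merged: [5, 9, 9, 21, 24, 25]
Compare 28 vs 38: take 28 from left. Merged: [5, 9, 9, 21, 24, 25, 28]
Compare 29 vs 38: take 29 from left. Merged: [5, 9, 9, 21, 24, 25, 28, 29]
Compare 31 vs 38: take 31 from left. Merged: [5, 9, 9, 21, 24, 25, 28, 29, 31]
Compare 36 vs 38: take 36 from left. Merged: [5, 9, 9, 21, 24, 25, 28, 29, 31, 36]
Append remaining from right: [38]. Merged: [5, 9, 9, 21, 24, 25, 28, 29, 31, 36, 38]

Final merged array: [5, 9, 9, 21, 24, 25, 28, 29, 31, 36, 38]
Total comparisons: 10

The merged array is [5, 9, 9, 21, 24, 25, 28, 29, 31, 36, 38], requiring 10 comparisons. The merge step runs in O(n) time where n is the total number of elements.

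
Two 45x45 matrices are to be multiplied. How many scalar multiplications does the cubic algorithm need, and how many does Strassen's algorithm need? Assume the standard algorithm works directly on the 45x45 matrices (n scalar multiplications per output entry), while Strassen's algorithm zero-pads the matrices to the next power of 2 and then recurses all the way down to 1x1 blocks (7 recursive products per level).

Matrix multiplication for 45x45 matrices:

Strassen's algorithm requires power-of-2 dimensions. Pad 45x45 to 64x64 (next power of 2).

Standard algorithm: 45^3 = 91125 multiplications
Strassen's algorithm: 7^(log2(64)) = 7^6 = 117649 multiplications
Difference: 91125 - 117649 = -26524 (Strassen uses MORE here due to padding overhead — for small or just-over-power-of-2 n, padding can outweigh the per-level savings)

Standard: 91125 multiplications (45^3). Strassen: 117649 multiplications (7^6, after padding to 64x64). Strassen reduces 8 recursive multiplications to 7 at each level.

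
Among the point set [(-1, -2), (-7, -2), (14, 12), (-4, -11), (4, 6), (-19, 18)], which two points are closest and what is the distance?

Computing all pairwise distances among 6 points:

d((-1, -2), (-7, -2)) = 6.0 <-- minimum
d((-1, -2), (14, 12)) = 20.5183
d((-1, -2), (-4, -11)) = 9.4868
d((-1, -2), (4, 6)) = 9.434
d((-1, -2), (-19, 18)) = 26.9072
d((-7, -2), (14, 12)) = 25.2389
d((-7, -2), (-4, -11)) = 9.4868
d((-7, -2), (4, 6)) = 13.6015
d((-7, -2), (-19, 18)) = 23.3238
d((14, 12), (-4, -11)) = 29.2062
d((14, 12), (4, 6)) = 11.6619
d((14, 12), (-19, 18)) = 33.541
d((-4, -11), (4, 6)) = 18.7883
d((-4, -11), (-19, 18)) = 32.6497
d((4, 6), (-19, 18)) = 25.9422

Closest pair: (-1, -2) and (-7, -2) with distance 6.0

The closest pair is (-1, -2) and (-7, -2) with Euclidean distance 6.0. For 6 points, brute-force pairwise comparison is shown above. For large n, the divide-and-conquer algorithm (sort by x, recurse on halves, check the dividing strip) achieves O(n log n).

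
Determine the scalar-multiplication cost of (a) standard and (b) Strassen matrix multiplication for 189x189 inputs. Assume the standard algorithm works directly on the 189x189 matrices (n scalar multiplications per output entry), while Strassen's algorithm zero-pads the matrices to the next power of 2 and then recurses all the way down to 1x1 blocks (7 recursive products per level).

Matrix multiplication for 189x189 matrices:

Strassen's algorithm requires power-of-2 dimensions. Pad 189x189 to 256x256 (next power of 2).

Standard algorithm: 189^3 = 6751269 multiplications
Strassen's algorithm: 7^(log2(256)) = 7^8 = 5764801 multiplications
Savings: 6751269 - 5764801 = 986468 multiplications

Standard: 6751269 multiplications (189^3). Strassen: 5764801 multiplications (7^8, after padding to 256x256). Strassen reduces 8 recursive multiplications to 7 at each level.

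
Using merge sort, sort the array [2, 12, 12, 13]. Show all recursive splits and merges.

Merge sort trace:

Split: [2, 12, 12, 13] -> [2, 12] and [12, 13]
  Split: [2, 12] -> [2] and [12]
  Merge: [2] + [12] -> [2, 12]
  Split: [12, 13] -> [12] and [13]
  Merge: [12] + [13] -> [12, 13]
Merge: [2, 12] + [12, 13] -> [2, 12, 12, 13]

Final sorted array: [2, 12, 12, 13]

The merge sort proceeds by recursively splitting the array and merging sorted halves.
After all merges, the sorted array is [2, 12, 12, 13].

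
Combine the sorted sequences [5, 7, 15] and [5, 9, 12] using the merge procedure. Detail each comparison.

Merging process:

Compare 5 vs 5: take 5 from left. Merged: [5]
Compare 7 vs 5: take 5 from right. Merged: [5, 5]
Compare 7 vs 9: take 7 from left. Merged: [5, 5, 7]
Compare 15 vs 9: take 9 from right. Merged: [5, 5, 7, 9]
Compare 15 vs 12: take 12 from right. Merged: [5, 5, 7, 9, 12]
Append remaining from left: [15]. Merged: [5, 5, 7, 9, 12, 15]

Final merged array: [5, 5, 7, 9, 12, 15]
Total comparisons: 5

The merged array is [5, 5, 7, 9, 12, 15], requiring 5 comparisons. The merge step runs in O(n) time where n is the total number of elements.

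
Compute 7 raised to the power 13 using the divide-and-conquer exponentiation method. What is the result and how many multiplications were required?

Computing 7^13 by squaring (build up from 7^1; each line after the first costs one multiplication):

7^1 = 7
7^2 = (7^1)^2 = 7^2 = 49
7^3 = 7 * 7^2 = 7 * 49 = 343
7^6 = (7^3)^2 = 343^2 = 117649
7^12 = (7^6)^2 = 117649^2 = 13841287201
7^13 = 7 * 7^12 = 7 * 13841287201 = 96889010407

Result: 96889010407
Multiplications needed: 5 (5 lines after 7^1)

7^13 = 96889010407. Using exponentiation by squaring, this requires 5 multiplications. The key idea: if the exponent is even, square the half-power; if odd, multiply by the base once.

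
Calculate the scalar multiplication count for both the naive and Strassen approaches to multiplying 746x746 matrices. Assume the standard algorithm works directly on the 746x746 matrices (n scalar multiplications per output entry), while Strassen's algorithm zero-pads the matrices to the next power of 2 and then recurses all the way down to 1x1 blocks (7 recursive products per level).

Matrix multiplication for 746x746 matrices:

Strassen's algorithm requires power-of-2 dimensions. Pad 746x746 to 1024x1024 (next power of 2).

Standard algorithm: 746^3 = 415160936 multiplications
Strassen's algorithm: 7^(log2(1024)) = 7^10 = 282475249 multiplications
Savings: 415160936 - 282475249 = 132685687 multiplications

Standard: 415160936 multiplications (746^3). Strassen: 282475249 multiplications (7^10, after padding to 1024x1024). Strassen reduces 8 recursive multiplications to 7 at each level.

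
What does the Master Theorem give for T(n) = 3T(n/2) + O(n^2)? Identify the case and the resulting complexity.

Master Theorem for T(n) = 3T(n/2) + O(n^2):

a = 3, b = 2, c = 2
log_b(a) = log_2(3) = 1.5850

Case 3: c = 2 > log_2(3) = 1.5850
T(n) = O(n^2) = O(n^2)

For T(n) = 3T(n/2) + O(n^2): log_2(3) = 1.5850. This is Case 3 of the Master Theorem (c > log_b(a), work dominated by root), giving O(n^2).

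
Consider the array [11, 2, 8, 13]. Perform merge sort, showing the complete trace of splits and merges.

Merge sort trace:

Split: [11, 2, 8, 13] -> [11, 2] and [8, 13]
  Split: [11, 2] -> [11] and [2]
  Merge: [11] + [2] -> [2, 11]
  Split: [8, 13] -> [8] and [13]
  Merge: [8] + [13] -> [8, 13]
Merge: [2, 11] + [8, 13] -> [2, 8, 11, 13]

Final sorted array: [2, 8, 11, 13]

The merge sort proceeds by recursively splitting the array and merging sorted halves.
After all merges, the sorted array is [2, 8, 11, 13].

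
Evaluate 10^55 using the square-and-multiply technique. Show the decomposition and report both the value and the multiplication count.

Computing 10^55 by squaring (build up from 10^1; each line after the first costs one multiplication):

10^1 = 10
10^2 = (10^1)^2 = 10^2 = 100
10^3 = 10 * 10^2 = 10 * 100 = 1000
10^6 = (10^3)^2 = 1000^2 = 1000000
10^12 = (10^6)^2 = 1000000^2 = 1000000000000
10^13 = 10 * 10^12 = 10 * 1000000000000 = 10000000000000
10^26 = (10^13)^2 = 10000000000000^2 = 100000000000000000000000000
10^27 = 10 * 10^26 = 10 * 100000000000000000000000000 = 1000000000000000000000000000
10^54 = (10^27)^2 = 1000000000000000000000000000^2 = 1000000000000000000000000000000000000000000000000000000
10^55 = 10 * 10^54 = 10 * 1000000000000000000000000000000000000000000000000000000 = 10000000000000000000000000000000000000000000000000000000

Result: 10000000000000000000000000000000000000000000000000000000
Multiplications needed: 9 (9 lines after 10^1)

10^55 = 10000000000000000000000000000000000000000000000000000000. Using exponentiation by squaring, this requires 9 multiplications. The key idea: if the exponent is even, square the half-power; if odd, multiply by the base once.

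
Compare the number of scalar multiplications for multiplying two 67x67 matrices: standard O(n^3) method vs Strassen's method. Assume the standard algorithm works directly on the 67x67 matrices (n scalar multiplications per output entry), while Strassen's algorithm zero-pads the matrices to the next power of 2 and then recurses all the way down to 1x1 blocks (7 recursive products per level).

Matrix multiplication for 67x67 matrices:

Strassen's algorithm requires power-of-2 dimensions. Pad 67x67 to 128x128 (next power of 2).

Standard algorithm: 67^3 = 300763 multiplications
Strassen's algorithm: 7^(log2(128)) = 7^7 = 823543 multiplications
Difference: 300763 - 823543 = -522780 (Strassen uses MORE here due to padding overhead — for small or just-over-power-of-2 n, padding can outweigh the per-level savings)

Standard: 300763 multiplications (67^3). Strassen: 823543 multiplications (7^7, after padding to 128x128). Strassen reduces 8 recursive multiplications to 7 at each level.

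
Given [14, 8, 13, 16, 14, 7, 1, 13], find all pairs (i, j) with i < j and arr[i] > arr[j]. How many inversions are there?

Finding inversions in [14, 8, 13, 16, 14, 7, 1, 13]:

(0, 1): arr[0]=14 > arr[1]=8
(0, 2): arr[0]=14 > arr[2]=13
(0, 5): arr[0]=14 > arr[5]=7
(0, 6): arr[0]=14 > arr[6]=1
(0, 7): arr[0]=14 > arr[7]=13
(1, 5): arr[1]=8 > arr[5]=7
(1, 6): arr[1]=8 > arr[6]=1
(2, 5): arr[2]=13 > arr[5]=7
(2, 6): arr[2]=13 > arr[6]=1
(3, 4): arr[3]=16 > arr[4]=14
(3, 5): arr[3]=16 > arr[5]=7
(3, 6): arr[3]=16 > arr[6]=1
(3, 7): arr[3]=16 > arr[7]=13
(4, 5): arr[4]=14 > arr[5]=7
(4, 6): arr[4]=14 > arr[6]=1
(4, 7): arr[4]=14 > arr[7]=13
(5, 6): arr[5]=7 > arr[6]=1

Total inversions: 17

The array has 17 inversion(s): (0,1), (0,2), (0,5), (0,6), (0,7), (1,5), (1,6), (2,5), (2,6), (3,4), (3,5), (3,6), (3,7), (4,5), (4,6), (4,7), (5,6). Each pair (i,j) satisfies i < j and arr[i] > arr[j].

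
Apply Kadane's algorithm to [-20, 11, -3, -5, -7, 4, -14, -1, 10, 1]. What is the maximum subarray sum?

Using Kadane's algorithm on [-20, 11, -3, -5, -7, 4, -14, -1, 10, 1]:

Scanning through the array:
Position 1 (value 11): max_ending_here = 11, max_so_far = 11
Position 2 (value -3): max_ending_here = 8, max_so_far = 11
Position 3 (value -5): max_ending_here = 3, max_so_far = 11
Position 4 (value -7): max_ending_here = -4, max_so_far = 11
Position 5 (value 4): max_ending_here = 4, max_so_far = 11
Position 6 (value -14): max_ending_here = -10, max_so_far = 11
Position 7 (value -1): max_ending_here = -1, max_so_far = 11
Position 8 (value 10): max_ending_here = 10, max_so_far = 11
Position 9 (value 1): max_ending_here = 11, max_so_far = 11

Maximum subarray: [11]
Maximum sum: 11

The maximum subarray is [11] with sum 11. This subarray runs from index 1 to index 1.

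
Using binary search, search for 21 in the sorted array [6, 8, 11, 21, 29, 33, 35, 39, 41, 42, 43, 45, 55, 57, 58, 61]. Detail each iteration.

Binary search for 21 in [6, 8, 11, 21, 29, 33, 35, 39, 41, 42, 43, 45, 55, 57, 58, 61]:

lo=0, hi=15, mid=7, arr[mid]=39 -> 39 > 21, search left half
lo=0, hi=6, mid=3, arr[mid]=21 -> Found target at index 3!

Binary search finds 21 at index 3 after 2 comparisons. The search repeatedly halves the search space by comparing with the middle element.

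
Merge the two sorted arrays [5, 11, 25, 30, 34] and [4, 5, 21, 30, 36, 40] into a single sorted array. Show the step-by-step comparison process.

Merging process:

Compare 5 vs 4: take 4 from right. Merged: [4]
Compare 5 vs 5: take 5 from left. Merged: [4, 5]
Compare 11 vs 5: take 5 from right. Merged: [4, 5, 5]
Compare 11 vs 21: take 11 from left. Merged: [4, 5, 5, 11]
Compare 25 vs 21: take 21 from right. Merged: [4, 5, 5, 11, 21]
Compare 25 vs 30: take 25 from left. Merged: [4, 5, 5, 11, 21, 25]
Compare 30 vs 30: take 30 from left. Merged: [4, 5, 5, 11, 21, 25, 30]
Compare 34 vs 30: take 30 from right. Merged: [4, 5, 5, 11, 21, 25, 30, 30]
Compare 34 vs 36: take 34 from left. Merged: [4, 5, 5, 11, 21, 25, 30, 30, 34]
Append remaining from right: [36, 40]. Merged: [4, 5, 5, 11, 21, 25, 30, 30, 34, 36, 40]

Final merged array: [4, 5, 5, 11, 21, 25, 30, 30, 34, 36, 40]
Total comparisons: 9

The merged array is [4, 5, 5, 11, 21, 25, 30, 30, 34, 36, 40], requiring 9 comparisons. The merge step runs in O(n) time where n is the total number of elements.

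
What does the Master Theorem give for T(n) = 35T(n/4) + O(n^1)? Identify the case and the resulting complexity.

Master Theorem for T(n) = 35T(n/4) + O(n^1):

a = 35, b = 4, c = 1
log_b(a) = log_4(35) = 2.5646

Case 1: c = 1 < log_4(35) = 2.5646
T(n) = O(n^(log_4 35))

For T(n) = 35T(n/4) + O(n^1): log_4(35) = 2.5646. This is Case 1 of the Master Theorem (c < log_b(a), work dominated by leaves), giving O(n^(log_4 35)).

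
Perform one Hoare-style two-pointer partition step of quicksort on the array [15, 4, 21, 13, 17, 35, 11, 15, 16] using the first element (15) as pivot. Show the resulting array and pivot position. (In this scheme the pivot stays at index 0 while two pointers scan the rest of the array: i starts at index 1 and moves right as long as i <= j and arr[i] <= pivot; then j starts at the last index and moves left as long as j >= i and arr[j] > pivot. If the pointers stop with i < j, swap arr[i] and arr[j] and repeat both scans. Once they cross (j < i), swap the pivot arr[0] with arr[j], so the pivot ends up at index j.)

Hoare-style two-pointer partition with pivot = 15:

Initial array: [15, 4, 21, 13, 17, 35, 11, 15, 16]

Pointers start at i = 1, j = 8.
i stops at index 2 (arr[2]=21 > 15), j stops at index 7 (arr[7]=15 <= 15): swap arr[2] and arr[7], array becomes [15, 4, 15, 13, 17, 35, 11, 21, 16]
i stops at index 4 (arr[4]=17 > 15), j stops at index 6 (arr[6]=11 <= 15): swap arr[4] and arr[6], array becomes [15, 4, 15, 13, 11, 35, 17, 21, 16]
i ends at 5, j ends at 4: the pointers have crossed (j < i), so scanning stops.

Swap pivot arr[0] with arr[4] to place pivot at position 4: [11, 4, 15, 13, 15, 35, 17, 21, 16]
Pivot position: 4

After partitioning with pivot 15, the array becomes [11, 4, 15, 13, 15, 35, 17, 21, 16]. The pivot is placed at index 4. All elements to the left of the pivot are <= 15, and all elements to the right are > 15.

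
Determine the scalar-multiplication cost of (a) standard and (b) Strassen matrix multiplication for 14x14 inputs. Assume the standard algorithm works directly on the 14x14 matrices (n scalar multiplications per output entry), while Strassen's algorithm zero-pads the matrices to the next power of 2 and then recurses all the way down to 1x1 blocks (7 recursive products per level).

Matrix multiplication for 14x14 matrices:

Strassen's algorithm requires power-of-2 dimensions. Pad 14x14 to 16x16 (next power of 2).

Standard algorithm: 14^3 = 2744 multiplications
Strassen's algorithm: 7^(log2(16)) = 7^4 = 2401 multiplications
Savings: 2744 - 2401 = 343 multiplications

Standard: 2744 multiplications (14^3). Strassen: 2401 multiplications (7^4, after padding to 16x16). Strassen reduces 8 recursive multiplications to 7 at each level.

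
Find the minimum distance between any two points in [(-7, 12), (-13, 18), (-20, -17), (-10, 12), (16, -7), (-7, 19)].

Computing all pairwise distances among 6 points:

d((-7, 12), (-13, 18)) = 8.4853
d((-7, 12), (-20, -17)) = 31.7805
d((-7, 12), (-10, 12)) = 3.0 <-- minimum
d((-7, 12), (16, -7)) = 29.8329
d((-7, 12), (-7, 19)) = 7.0
d((-13, 18), (-20, -17)) = 35.6931
d((-13, 18), (-10, 12)) = 6.7082
d((-13, 18), (16, -7)) = 38.2884
d((-13, 18), (-7, 19)) = 6.0828
d((-20, -17), (-10, 12)) = 30.6757
d((-20, -17), (16, -7)) = 37.3631
d((-20, -17), (-7, 19)) = 38.2753
d((-10, 12), (16, -7)) = 32.2025
d((-10, 12), (-7, 19)) = 7.6158
d((16, -7), (-7, 19)) = 34.7131

Closest pair: (-7, 12) and (-10, 12) with distance 3.0

The closest pair is (-7, 12) and (-10, 12) with Euclidean distance 3.0. For 6 points, brute-force pairwise comparison is shown above. For large n, the divide-and-conquer algorithm (sort by x, recurse on halves, check the dividing strip) achieves O(n log n).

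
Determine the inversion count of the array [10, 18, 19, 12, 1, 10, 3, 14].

Finding inversions in [10, 18, 19, 12, 1, 10, 3, 14]:

(0, 4): arr[0]=10 > arr[4]=1
(0, 6): arr[0]=10 > arr[6]=3
(1, 3): arr[1]=18 > arr[3]=12
(1, 4): arr[1]=18 > arr[4]=1
(1, 5): arr[1]=18 > arr[5]=10
(1, 6): arr[1]=18 > arr[6]=3
(1, 7): arr[1]=18 > arr[7]=14
(2, 3): arr[2]=19 > arr[3]=12
(2, 4): arr[2]=19 > arr[4]=1
(2, 5): arr[2]=19 > arr[5]=10
(2, 6): arr[2]=19 > arr[6]=3
(2, 7): arr[2]=19 > arr[7]=14
(3, 4): arr[3]=12 > arr[4]=1
(3, 5): arr[3]=12 > arr[5]=10
(3, 6): arr[3]=12 > arr[6]=3
(5, 6): arr[5]=10 > arr[6]=3

Total inversions: 16

The array has 16 inversion(s): (0,4), (0,6), (1,3), (1,4), (1,5), (1,6), (1,7), (2,3), (2,4), (2,5), (2,6), (2,7), (3,4), (3,5), (3,6), (5,6). Each pair (i,j) satisfies i < j and arr[i] > arr[j].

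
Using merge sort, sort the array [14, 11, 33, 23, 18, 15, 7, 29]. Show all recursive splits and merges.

Merge sort trace:

Split: [14, 11, 33, 23, 18, 15, 7, 29] -> [14, 11, 33, 23] and [18, 15, 7, 29]
  Split: [14, 11, 33, 23] -> [14, 11] and [33, 23]
    Split: [14, 11] -> [14] and [11]
    Merge: [14] + [11] -> [11, 14]
    Split: [33, 23] -> [33] and [23]
    Merge: [33] + [23] -> [23, 33]
  Merge: [11, 14] + [23, 33] -> [11, 14, 23, 33]
  Split: [18, 15, 7, 29] -> [18, 15] and [7, 29]
    Split: [18, 15] -> [18] and [15]
    Merge: [18] + [15] -> [15, 18]
    Split: [7, 29] -> [7] and [29]
    Merge: [7] + [29] -> [7, 29]
  Merge: [15, 18] + [7, 29] -> [7, 15, 18, 29]
Merge: [11, 14, 23, 33] + [7, 15, 18, 29] -> [7, 11, 14, 15, 18, 23, 29, 33]

Final sorted array: [7, 11, 14, 15, 18, 23, 29, 33]

The merge sort proceeds by recursively splitting the array and merging sorted halves.
After all merges, the sorted array is [7, 11, 14, 15, 18, 23, 29, 33].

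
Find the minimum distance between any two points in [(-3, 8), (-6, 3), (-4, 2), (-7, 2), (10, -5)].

Computing all pairwise distances among 5 points:

d((-3, 8), (-6, 3)) = 5.831
d((-3, 8), (-4, 2)) = 6.0828
d((-3, 8), (-7, 2)) = 7.2111
d((-3, 8), (10, -5)) = 18.3848
d((-6, 3), (-4, 2)) = 2.2361
d((-6, 3), (-7, 2)) = 1.4142 <-- minimum
d((-6, 3), (10, -5)) = 17.8885
d((-4, 2), (-7, 2)) = 3.0
d((-4, 2), (10, -5)) = 15.6525
d((-7, 2), (10, -5)) = 18.3848

Closest pair: (-6, 3) and (-7, 2) with distance 1.4142

The closest pair is (-6, 3) and (-7, 2) with Euclidean distance 1.4142. For 5 points, brute-force pairwise comparison is shown above. For large n, the divide-and-conquer algorithm (sort by x, recurse on halves, check the dividing strip) achieves O(n log n).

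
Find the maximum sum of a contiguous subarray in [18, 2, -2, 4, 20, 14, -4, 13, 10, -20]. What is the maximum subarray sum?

Using Kadane's algorithm on [18, 2, -2, 4, 20, 14, -4, 13, 10, -20]:

Scanning through the array:
Position 1 (value 2): max_ending_here = 20, max_so_far = 20
Position 2 (value -2): max_ending_here = 18, max_so_far = 20
Position 3 (value 4): max_ending_here = 22, max_so_far = 22
Position 4 (value 20): max_ending_here = 42, max_so_far = 42
Position 5 (value 14): max_ending_here = 56, max_so_far = 56
Position 6 (value -4): max_ending_here = 52, max_so_far = 56
Position 7 (value 13): max_ending_here = 65, max_so_far = 65
Position 8 (value 10): max_ending_here = 75, max_so_far = 75
Position 9 (value -20): max_ending_here = 55, max_so_far = 75

Maximum subarray: [18, 2, -2, 4, 20, 14, -4, 13, 10]
Maximum sum: 75

The maximum subarray is [18, 2, -2, 4, 20, 14, -4, 13, 10] with sum 75. This subarray runs from index 0 to index 8.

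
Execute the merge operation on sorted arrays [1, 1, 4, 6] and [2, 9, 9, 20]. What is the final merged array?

Merging process:

Compare 1 vs 2: take 1 from left. Merged: [1]
Compare 1 vs 2: take 1 from left. Merged: [1, 1]
Compare 4 vs 2: take 2 from right. Merged: [1, 1, 2]
Compare 4 vs 9: take 4 from left. Merged: [1, 1, 2, 4]
Compare 6 vs 9: take 6 from left. Merged: [1, 1, 2, 4, 6]
Append remaining from right: [9, 9, 20]. Merged: [1, 1, 2, 4, 6, 9, 9, 20]

Final merged array: [1, 1, 2, 4, 6, 9, 9, 20]
Total comparisons: 5

The merged array is [1, 1, 2, 4, 6, 9, 9, 20], requiring 5 comparisons. The merge step runs in O(n) time where n is the total number of elements.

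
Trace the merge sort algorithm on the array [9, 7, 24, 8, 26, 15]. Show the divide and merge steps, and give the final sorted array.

Merge sort trace:

Split: [9, 7, 24, 8, 26, 15] -> [9, 7, 24] and [8, 26, 15]
  Split: [9, 7, 24] -> [9] and [7, 24]
    Split: [7, 24] -> [7] and [24]
    Merge: [7] + [24] -> [7, 24]
  Merge: [9] + [7, 24] -> [7, 9, 24]
  Split: [8, 26, 15] -> [8] and [26, 15]
    Split: [26, 15] -> [26] and [15]
    Merge: [26] + [15] -> [15, 26]
  Merge: [8] + [15, 26] -> [8, 15, 26]
Merge: [7, 9, 24] + [8, 15, 26] -> [7, 8, 9, 15, 24, 26]

Final sorted array: [7, 8, 9, 15, 24, 26]

The merge sort proceeds by recursively splitting the array and merging sorted halves.
After all merges, the sorted array is [7, 8, 9, 15, 24, 26].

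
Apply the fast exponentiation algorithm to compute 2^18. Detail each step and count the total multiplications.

Computing 2^18 by squaring (build up from 2^1; each line after the first costs one multiplication):

2^1 = 2
2^2 = (2^1)^2 = 2^2 = 4
2^4 = (2^2)^2 = 4^2 = 16
2^8 = (2^4)^2 = 16^2 = 256
2^9 = 2 * 2^8 = 2 * 256 = 512
2^18 = (2^9)^2 = 512^2 = 262144

Result: 262144
Multiplications needed: 5 (5 lines after 2^1)

2^18 = 262144. Using exponentiation by squaring, this requires 5 multiplications. The key idea: if the exponent is even, square the half-power; if odd, multiply by the base once.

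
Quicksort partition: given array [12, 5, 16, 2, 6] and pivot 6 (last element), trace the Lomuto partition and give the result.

Lomuto partition with pivot = 6:

Initial array: [12, 5, 16, 2, 6]

arr[0]=12 > 6: no swap
arr[1]=5 <= 6: swap with position 0, array becomes [5, 12, 16, 2, 6]
arr[2]=16 > 6: no swap
arr[3]=2 <= 6: swap with position 1, array becomes [5, 2, 16, 12, 6]

Place pivot at position 2: [5, 2, 6, 12, 16]
Pivot position: 2

After partitioning with pivot 6, the array becomes [5, 2, 6, 12, 16]. The pivot is placed at index 2. All elements to the left of the pivot are <= 6, and all elements to the right are > 6.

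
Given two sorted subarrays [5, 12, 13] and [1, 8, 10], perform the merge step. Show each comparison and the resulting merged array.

Merging process:

Compare 5 vs 1: take 1 from right. Merged: [1]
Compare 5 vs 8: take 5 from left. Merged: [1, 5]
Compare 12 vs 8: take 8 from right. Merged: [1, 5, 8]
Compare 12 vs 10: take 10 from right. Merged: [1, 5, 8, 10]
Append remaining from left: [12, 13]. Merged: [1, 5, 8, 10, 12, 13]

Final merged array: [1, 5, 8, 10, 12, 13]
Total comparisons: 4

The merged array is [1, 5, 8, 10, 12, 13], requiring 4 comparisons. The merge step runs in O(n) time where n is the total number of elements.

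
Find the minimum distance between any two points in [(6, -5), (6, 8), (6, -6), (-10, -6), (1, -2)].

Computing all pairwise distances among 5 points:

d((6, -5), (6, 8)) = 13.0
d((6, -5), (6, -6)) = 1.0 <-- minimum
d((6, -5), (-10, -6)) = 16.0312
d((6, -5), (1, -2)) = 5.831
d((6, 8), (6, -6)) = 14.0
d((6, 8), (-10, -6)) = 21.2603
d((6, 8), (1, -2)) = 11.1803
d((6, -6), (-10, -6)) = 16.0
d((6, -6), (1, -2)) = 6.4031
d((-10, -6), (1, -2)) = 11.7047

Closest pair: (6, -5) and (6, -6) with distance 1.0

The closest pair is (6, -5) and (6, -6) with Euclidean distance 1.0. For 5 points, brute-force pairwise comparison is shown above. For large n, the divide-and-conquer algorithm (sort by x, recurse on halves, check the dividing strip) achieves O(n log n).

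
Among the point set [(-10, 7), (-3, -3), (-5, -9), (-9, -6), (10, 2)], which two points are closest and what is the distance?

Computing all pairwise distances among 5 points:

d((-10, 7), (-3, -3)) = 12.2066
d((-10, 7), (-5, -9)) = 16.7631
d((-10, 7), (-9, -6)) = 13.0384
d((-10, 7), (10, 2)) = 20.6155
d((-3, -3), (-5, -9)) = 6.3246
d((-3, -3), (-9, -6)) = 6.7082
d((-3, -3), (10, 2)) = 13.9284
d((-5, -9), (-9, -6)) = 5.0 <-- minimum
d((-5, -9), (10, 2)) = 18.6011
d((-9, -6), (10, 2)) = 20.6155

Closest pair: (-5, -9) and (-9, -6) with distance 5.0

The closest pair is (-5, -9) and (-9, -6) with Euclidean distance 5.0. For 5 points, brute-force pairwise comparison is shown above. For large n, the divide-and-conquer algorithm (sort by x, recurse on halves, check the dividing strip) achieves O(n log n).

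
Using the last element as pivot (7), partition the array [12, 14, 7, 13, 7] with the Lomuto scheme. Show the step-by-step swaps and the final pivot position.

Lomuto partition with pivot = 7:

Initial array: [12, 14, 7, 13, 7]

arr[0]=12 > 7: no swap
arr[1]=14 > 7: no swap
arr[2]=7 <= 7: swap with position 0, array becomes [7, 14, 12, 13, 7]
arr[3]=13 > 7: no swap

Place pivot at position 1: [7, 7, 12, 13, 14]
Pivot position: 1

After partitioning with pivot 7, the array becomes [7, 7, 12, 13, 14]. The pivot is placed at index 1. All elements to the left of the pivot are <= 7, and all elements to the right are > 7.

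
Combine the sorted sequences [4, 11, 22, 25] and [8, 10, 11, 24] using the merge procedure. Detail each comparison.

Merging process:

Compare 4 vs 8: take 4 from left. Merged: [4]
Compare 11 vs 8: take 8 from right. Merged: [4, 8]
Compare 11 vs 10: take 10 from right. Merged: [4, 8, 10]
Compare 11 vs 11: take 11 from left. Merged: [4, 8, 10, 11]
Compare 22 vs 11: take 11 from right. Merged: [4, 8, 10, 11, 11]
Compare 22 vs 24: take 22 from left. Merged: [4, 8, 10, 11, 11, 22]
Compare 25 vs 24: take 24 from right. Merged: [4, 8, 10, 11, 11, 22, 24]
Append remaining from left: [25]. Merged: [4, 8, 10, 11, 11, 22, 24, 25]

Final merged array: [4, 8, 10, 11, 11, 22, 24, 25]
Total comparisons: 7

The merged array is [4, 8, 10, 11, 11, 22, 24, 25], requiring 7 comparisons. The merge step runs in O(n) time where n is the total number of elements.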